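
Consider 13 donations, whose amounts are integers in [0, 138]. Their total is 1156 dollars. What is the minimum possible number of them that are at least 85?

2

Suppose at most 13 − j of them reach 85; then j values are ≤ 84 and the rest ≤ 138.
The total is then ≤ 84·j + 138·(13 − j) = 1794 − 54j. For this to be ≥ 1156 we need j ≤ 11, so at least 13 − 11 = 2 must reach 85.
Exactly 2 works: 2 values at 138 and 11 at 84 total 1200; lower one of the high values by 44 (still ≥ 85) to hit 1156.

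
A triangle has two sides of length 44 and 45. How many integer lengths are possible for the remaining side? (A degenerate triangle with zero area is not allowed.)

87

The triangle inequality gives |44 − 45| < c < 44 + 45, i.e. 1 < c < 89.
So c can be any integer from 2 to 88: 87 values.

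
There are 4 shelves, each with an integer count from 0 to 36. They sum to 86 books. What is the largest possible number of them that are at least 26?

3

With k values at 26 or above and the rest at least 0, the sum is at least 0 + 26k.
Since the sum is 86, we need 26k ≤ 86, i.e. k ≤ 3.
k = 3 is achieved by 3 values at 26 and 1 at 0, total 78; add 8 to one value (staying below 26) to reach 86.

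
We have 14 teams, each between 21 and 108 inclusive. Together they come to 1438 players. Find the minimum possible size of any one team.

To make one team as small as possible, make the other 13 as large as possible.
The other 13 contribute at most 13 × 108 = 1404, leaving at least 1438 − 1404 = 34.
Since 34 ≥ 21, this is achievable: one at 34 and 13 at 108.

34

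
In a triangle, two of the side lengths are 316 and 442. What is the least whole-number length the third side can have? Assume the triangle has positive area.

The third side must exceed |316 − 442| = 126.
The smallest integer above 126 is 127.

127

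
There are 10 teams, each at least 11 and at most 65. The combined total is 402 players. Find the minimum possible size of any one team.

Minimizing one value means maximizing the remaining 9.
The other 9 can take up 9 × 65 = 585 ≥ 402 − 11, so one team can sit at its floor of 11.
Achievable: one at 11 and the other 9 totalling 391, which fits since 9 × 11 ≤ 391 ≤ 9 × 65.

11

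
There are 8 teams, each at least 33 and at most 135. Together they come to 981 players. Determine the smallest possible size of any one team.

Minimizing one value means maximizing the remaining 7.
The other 7 contribute at most 7 × 135 = 945, leaving at least 981 − 945 = 36.
Since 36 ≥ 33, this is achievable: one at 36 and 7 at 135.

36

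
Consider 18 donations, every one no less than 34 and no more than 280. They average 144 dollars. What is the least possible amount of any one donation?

34

To make one donation as small as possible, make the other 17 as large as possible.
The total is 18 × 144 = 2592.
The other 17 can take up 17 × 280 = 4760 ≥ 2592 − 34, so one donation can sit at its floor of 34.
Achievable: one at 34 and the other 17 totalling 2558, which fits since 17 × 34 ≤ 2558 ≤ 17 × 280.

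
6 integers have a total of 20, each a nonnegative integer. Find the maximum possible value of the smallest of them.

3

The average is 20/6 < 4, so some value is ≤ 3.
Equality holds with 4 values of 3 and 2 values of 4.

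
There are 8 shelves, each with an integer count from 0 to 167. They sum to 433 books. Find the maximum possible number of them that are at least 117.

With k values at 117 or above and the rest at least 0, the sum is at least 0 + 117k.
Since the sum is 433, we need 117k ≤ 433, i.e. k ≤ 3.
k = 3 is achieved by 3 values at 117 and 5 at 0, total 351; add 82 to one value (staying below 117) to reach 433.

3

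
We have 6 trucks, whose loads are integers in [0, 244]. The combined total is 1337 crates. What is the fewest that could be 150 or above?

5

Suppose at most 6 − j of them reach 150; then j values are ≤ 149 and the rest ≤ 244.
The total is then ≤ 149·j + 244·(6 − j) = 1464 − 95j. For this to be ≥ 1337 we need j ≤ 1, so at least 6 − 1 = 5 must reach 150.
Exactly 5 works: 5 values at 244 and 1 at 149 total 1369; lower one of the high values by 32 (still ≥ 150) to hit 1337.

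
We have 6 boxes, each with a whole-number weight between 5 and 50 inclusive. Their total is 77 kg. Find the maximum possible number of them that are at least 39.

1

With k values at 39 or above and the rest at least 5, the sum is at least 30 + 34k.
Since the sum is 77, we need 34k ≤ 47, i.e. k ≤ 1.
k = 1 is achieved by 1 value at 39 and 5 at 5, total 64; add 13 to one value (staying below 39) to reach 77.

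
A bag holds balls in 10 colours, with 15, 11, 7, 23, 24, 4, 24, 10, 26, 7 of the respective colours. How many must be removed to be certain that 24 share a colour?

147

In the worst case you take as many as possible of each colour without reaching 24: 15 + 11 + 7 + 23 + 23 + 4 + 23 + 10 + 23 + 7 = 146.
The next one must give 24 of some colour, so 146 + 1 = 147.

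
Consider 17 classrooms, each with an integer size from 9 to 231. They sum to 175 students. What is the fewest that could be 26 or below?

Let j be the number exceeding 26. Then the total is ≥ 27·j + 9·(17 − j) = 153 + 18j.
So 18j ≤ 22 and j ≤ 1; hence at least 17 − 1 = 16 are ≤ 26.
Exactly 16 works: 16 values at 9 and 1 at 27 total 171; raise one of the low values by 4 (still ≤ 26) to hit 175.

16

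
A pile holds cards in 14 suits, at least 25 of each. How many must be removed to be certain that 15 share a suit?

You could draw 14 of every suit without reaching 15 of any — 196 in all.
One more forces 15 of some suit, so 196 + 1 = 197.

197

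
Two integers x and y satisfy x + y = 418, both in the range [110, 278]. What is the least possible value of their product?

38920

Since x + y is fixed, pushing one of them to its bound minimizes the product.
The extreme feasible split is x = 140, y = 278, giving xy = 38920.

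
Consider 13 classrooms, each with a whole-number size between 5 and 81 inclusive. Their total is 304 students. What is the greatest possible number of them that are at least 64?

4

With k values at 64 or above and the rest at least 5, the sum is at least 65 + 59k.
Since the sum is 304, we need 59k ≤ 239, i.e. k ≤ 4.
k = 4 is achieved by 4 values at 64 and 9 at 5, total 301; add 3 to one value (staying below 64) to reach 304.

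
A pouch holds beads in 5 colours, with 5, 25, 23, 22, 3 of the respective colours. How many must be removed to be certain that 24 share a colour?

In the worst case you take as many as possible of each colour without reaching 24: 5 + 23 + 23 + 22 + 3 = 76.
The next one must give 24 of some colour, so 76 + 1 = 77.

77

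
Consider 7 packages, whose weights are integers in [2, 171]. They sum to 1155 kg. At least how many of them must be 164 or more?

If only k of them are at least 164, the other 7 − k are at most 163, so the total is at most k·171 + (7 − k)·163.
This must reach 1155, so k·171 + (7 − k)·163 ≥ 1155, giving k ≥ 2.
Exactly 2 works: 2 values at 171 and 5 at 163 total 1157; lower one of the high values by 2 (still ≥ 164) to hit 1155.

2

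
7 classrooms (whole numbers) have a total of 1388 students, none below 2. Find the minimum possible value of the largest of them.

The 7 values sum to 1388, so their maximum is at least ⌈1388/7⌉ = 199.
Taking 5 copies of 198 and 2 copies of 199 gives exactly 1388, so 199 is attained.

199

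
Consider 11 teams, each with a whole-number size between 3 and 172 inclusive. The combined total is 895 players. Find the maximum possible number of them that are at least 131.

Suppose k of them are at least 131. Those contribute at least 131 each and the other 11 − k at least 3 each.
So the total is at least 131k + 3(11 − k) = 33 + 128k. This must be ≤ 895, giving k ≤ 6.
k = 6 is achieved by 6 values at 131 and 5 at 3, total 801; add 94 to one value (staying below 131) to reach 895.

6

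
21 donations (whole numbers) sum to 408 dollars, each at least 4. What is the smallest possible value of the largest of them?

20

The 21 values sum to 408, so their maximum is at least ⌈408/21⌉ = 20.
Equality holds with 9 values of 20 and 12 values of 19.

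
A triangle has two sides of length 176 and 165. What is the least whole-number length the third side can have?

The third side must exceed |176 − 165| = 11.
The smallest integer above 11 is 12.

12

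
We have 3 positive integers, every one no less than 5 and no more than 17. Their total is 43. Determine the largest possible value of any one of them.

17

To make one integer as large as possible, make the other 2 as small as possible.
The other 2 contribute at least 2 × 5 = 10, leaving at most 43 − 10 = 33.
But each integer is capped at 17, so the maximum is 17.
Achievable: one at 17 and the other 2 totalling 26, which fits since 2 × 5 ≤ 26 ≤ 2 × 17.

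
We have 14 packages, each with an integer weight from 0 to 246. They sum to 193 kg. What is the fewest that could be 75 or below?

Let j be the number exceeding 75. Then the total is ≥ 76·j + 0·(14 − j) = 0 + 76j.
So 76j ≤ 193 and j ≤ 2; hence at least 14 − 2 = 12 are ≤ 75.
Exactly 12 works: 12 values at 0 and 2 at 76 total 152; raise one of the low values by 41 (still ≤ 75) to hit 193.

12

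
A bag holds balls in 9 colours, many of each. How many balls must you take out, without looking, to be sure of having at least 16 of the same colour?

136

You could draw 15 of every colour without reaching 16 of any — 135 in all.
One more forces 16 of some colour, so 135 + 1 = 136.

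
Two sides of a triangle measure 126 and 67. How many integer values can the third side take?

The triangle inequality gives |126 − 67| < c < 126 + 67, i.e. 59 < c < 193.
So c can be any integer from 60 to 192: 133 values.

133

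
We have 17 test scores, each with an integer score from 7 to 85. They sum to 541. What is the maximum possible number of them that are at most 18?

13

Each value at 18 or below falls at least 85 − 18 = 67 short of the ceiling 85.
The ceiling total is 17 × 85 = 1445, and we need 541, so at most ⌊(1445 − 541)/67⌋ = 13 can be that low.
k = 13 is achieved by 13 values at 18 and 4 at 85, total 574; lower one of the 85's by 33 (still > 18) to reach 541.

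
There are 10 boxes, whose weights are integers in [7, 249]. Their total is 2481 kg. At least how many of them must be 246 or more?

8

Each value short of 246 is at most 245, costing at least 249 − 245 = 4 against the maximum total of 2490.
We can afford to lose at most 2490 − 2481 = 9, so at most ⌊9/4⌋ = 2 fall short, and at least 8 are ≥ 246.
Exactly 8 works: 8 values at 249 and 2 at 245 total 2482; lower one of the high values by 1 (still ≥ 246) to hit 2481.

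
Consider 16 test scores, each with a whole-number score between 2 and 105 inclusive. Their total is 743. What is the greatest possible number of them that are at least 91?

With k values at 91 or above and the rest at least 2, the sum is at least 32 + 89k.
Since the sum is 743, we need 89k ≤ 711, i.e. k ≤ 7.
k = 7 is achieved by 7 values at 91 and 9 at 2, total 655; add 88 to one value (staying below 91) to reach 743.

7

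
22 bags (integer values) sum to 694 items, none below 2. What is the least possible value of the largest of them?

32

Some value must be at least ⌈694/22⌉ = 32, since 22 × 31 = 682 < 694.
Equality holds with 12 values of 32 and 10 values of 31.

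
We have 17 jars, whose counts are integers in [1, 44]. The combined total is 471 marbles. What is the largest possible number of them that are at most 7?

Suppose k of them are at most 7. Those contribute at most 7 each and the rest at most 44 each.
So the total is at most 7k + 44(17 − k) = 748 − 37k. This must still be ≥ 471, so k ≤ 7.
k = 7 is achieved by 7 values at 7 and 10 at 44, total 489; lower one of the 44's by 18 (still > 7) to reach 471.

7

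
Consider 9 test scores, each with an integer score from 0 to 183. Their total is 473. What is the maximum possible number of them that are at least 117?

4

Suppose k of them are at least 117. Those contribute at least 117 each and the other 9 − k at least 0 each.
So the total is at least 117k + 0(9 − k) = 0 + 117k. This must be ≤ 473, giving k ≤ 4.
k = 4 is achieved by 4 values at 117 and 5 at 0, total 468; add 5 to one value (staying below 117) to reach 473.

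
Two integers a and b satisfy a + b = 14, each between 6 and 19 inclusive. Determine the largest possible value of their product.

49

For a fixed sum, the product ab is largest when a and b are as close as possible.
Taking a = 7 and b = 7 (both in [6, 19]) gives ab = 49.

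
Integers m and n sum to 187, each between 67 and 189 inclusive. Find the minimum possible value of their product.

8040

Since m + n is fixed, pushing one of them to its bound minimizes the product.
The extreme feasible split is m = 67, n = 120, giving mn = 8040.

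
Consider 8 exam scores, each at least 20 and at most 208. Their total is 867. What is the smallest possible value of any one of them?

20

Minimizing one value means maximizing the remaining 7.
The other 7 can take up 7 × 208 = 1456 ≥ 867 − 20, so one score can sit at its floor of 20.
Achievable: one at 20 and the other 7 totalling 847, which fits since 7 × 20 ≤ 847 ≤ 7 × 208.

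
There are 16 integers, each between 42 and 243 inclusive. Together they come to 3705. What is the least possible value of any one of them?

60

To make one integer as small as possible, make the other 15 as large as possible.
The other 15 contribute at most 15 × 243 = 3645, leaving at least 3705 − 3645 = 60.
Since 60 ≥ 42, this is achievable: one at 60 and 15 at 243.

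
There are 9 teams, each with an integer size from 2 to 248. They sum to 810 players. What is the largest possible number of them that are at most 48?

Each value at 48 or below falls at least 248 − 48 = 200 short of the ceiling 248.
The ceiling total is 9 × 248 = 2232, and we need 810, so at most ⌊(2232 − 810)/200⌋ = 7 can be that low.
k = 7 is achieved by 7 values at 48 and 2 at 248, total 832; lower one of the 248's by 22 (still > 48) to reach 810.

7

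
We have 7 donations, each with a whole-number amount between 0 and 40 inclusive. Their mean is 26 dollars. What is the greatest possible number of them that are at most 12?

3

The total is 7 × 26 = 182.
Each value at 12 or below falls at least 40 − 12 = 28 short of the ceiling 40.
The ceiling total is 7 × 40 = 280, and we need 182, so at most ⌊(280 − 182)/28⌋ = 3 can be that low.
k = 3 is achieved by 3 values at 12 and 4 at 40, total 196; lower one of the 40's by 14 (still > 12) to reach 182.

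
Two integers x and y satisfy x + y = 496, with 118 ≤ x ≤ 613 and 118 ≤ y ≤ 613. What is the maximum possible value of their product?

61504

With x + y fixed, xy peaks when the two are closest together.
Taking x = 248 and y = 248 (both in [118, 613]) gives xy = 61504.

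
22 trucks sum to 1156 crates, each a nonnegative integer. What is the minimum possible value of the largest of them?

53

The 22 values sum to 1156, so their maximum is at least ⌈1156/22⌉ = 53.
Equality holds with 12 values of 53 and 10 values of 52.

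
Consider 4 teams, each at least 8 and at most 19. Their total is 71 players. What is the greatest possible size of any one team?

To make one team as large as possible, make the other 3 as small as possible.
The other 3 contribute at least 3 × 8 = 24, leaving at most 71 − 24 = 47.
But each team is capped at 19, so the maximum is 19.
Achievable: one at 19 and the other 3 totalling 52, which fits since 3 × 8 ≤ 52 ≤ 3 × 19.

19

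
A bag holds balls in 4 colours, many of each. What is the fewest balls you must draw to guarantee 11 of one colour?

In the worst case you draw 10 of each of the 4 colours: 4 × 10 = 40.
One more forces 11 of some colour, so 40 + 1 = 41.

41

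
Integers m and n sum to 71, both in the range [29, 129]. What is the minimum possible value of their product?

For a fixed sum, mn is smallest when m and n are as far apart as possible.
At the endpoint m = 29, n = 71 − 29 = 42, so mn = 29 × 42 = 1218.

1218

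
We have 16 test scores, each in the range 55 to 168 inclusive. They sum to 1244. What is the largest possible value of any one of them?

168

To make one score as large as possible, make the other 15 as small as possible.
The other 15 contribute at least 15 × 55 = 825, leaving at most 1244 − 825 = 419.
But each score is capped at 168, so the maximum is 168.
Achievable: one at 168 and the other 15 totalling 1076, which fits since 15 × 55 ≤ 1076 ≤ 15 × 168.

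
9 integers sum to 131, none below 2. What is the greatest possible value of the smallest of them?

If every one of the 9 were at least 15, the total would be at least 9 × 15 = 135 > 131.
Taking 4 copies of 14 and 5 copies of 15 gives exactly 131, so 14 is attained.

14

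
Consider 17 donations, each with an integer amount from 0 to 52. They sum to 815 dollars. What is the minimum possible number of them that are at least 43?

Suppose at most 17 − j of them reach 43; then j values are ≤ 42 and the rest ≤ 52.
The total is then ≤ 42·j + 52·(17 − j) = 884 − 10j. For this to be ≥ 815 we need j ≤ 6, so at least 17 − 6 = 11 must reach 43.
Exactly 11 works: 11 values at 52 and 6 at 42 total 824; lower one of the high values by 9 (still ≥ 43) to hit 815.

11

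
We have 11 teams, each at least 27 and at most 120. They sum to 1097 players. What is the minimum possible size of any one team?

27

To make one team as small as possible, make the other 10 as large as possible.
The other 10 can take up 10 × 120 = 1200 ≥ 1097 − 27, so one team can sit at its floor of 27.
Achievable: one at 27 and the other 10 totalling 1070, which fits since 10 × 27 ≤ 1070 ≤ 10 × 120.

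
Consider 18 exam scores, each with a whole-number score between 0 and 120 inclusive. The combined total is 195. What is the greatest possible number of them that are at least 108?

1

Suppose k of them are at least 108. Those contribute at least 108 each and the other 18 − k at least 0 each.
So the total is at least 108k + 0(18 − k) = 0 + 108k. This must be ≤ 195, giving k ≤ 1.
k = 1 is achieved by 1 value at 108 and 17 at 0, total 108; add 87 to one value (staying below 108) to reach 195.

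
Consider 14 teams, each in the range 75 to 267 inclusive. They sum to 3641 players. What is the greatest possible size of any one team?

267

To make one team as large as possible, make the other 13 as small as possible.
The other 13 contribute at least 13 × 75 = 975, leaving at most 3641 − 975 = 2666.
But each team is capped at 267, so the maximum is 267.
Achievable: one at 267 and the other 13 totalling 3374, which fits since 13 × 75 ≤ 3374 ≤ 13 × 267.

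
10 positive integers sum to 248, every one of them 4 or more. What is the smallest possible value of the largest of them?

25

The 10 values sum to 248, so their maximum is at least ⌈248/10⌉ = 25.
Taking 2 copies of 24 and 8 copies of 25 gives exactly 248, so 25 is attained.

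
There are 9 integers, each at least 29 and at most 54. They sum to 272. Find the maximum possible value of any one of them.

40

To make one integer as large as possible, make the other 8 as small as possible.
The other 8 contribute at least 8 × 29 = 232, leaving at most 272 − 232 = 40.
Since 40 ≤ 54, this is achievable: one at 40 and 8 at 29.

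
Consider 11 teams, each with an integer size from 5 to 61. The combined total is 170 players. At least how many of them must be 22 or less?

Let j be the number exceeding 22. Then the total is ≥ 23·j + 5·(11 − j) = 55 + 18j.
So 18j ≤ 115 and j ≤ 6; hence at least 11 − 6 = 5 are ≤ 22.
Exactly 5 works: 5 values at 5 and 6 at 23 total 163; raise one of the low values by 7 (still ≤ 22) to hit 170.

5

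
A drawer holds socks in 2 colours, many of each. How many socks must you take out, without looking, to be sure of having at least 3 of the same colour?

5

You could draw 2 of every colour without reaching 3 of any — 4 in all.
One more forces 3 of some colour, so 4 + 1 = 5.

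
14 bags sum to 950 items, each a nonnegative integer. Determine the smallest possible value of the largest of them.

The average is 950/14 > 67, so not all 14 can be 67 or less; the largest is ≥ 68.
Equality holds with 12 values of 68 and 2 values of 67.

68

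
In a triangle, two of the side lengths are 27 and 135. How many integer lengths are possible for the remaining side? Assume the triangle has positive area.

53

The triangle inequality gives |27 − 135| < c < 27 + 135, i.e. 108 < c < 162.
So c can be any integer from 109 to 161: 53 values.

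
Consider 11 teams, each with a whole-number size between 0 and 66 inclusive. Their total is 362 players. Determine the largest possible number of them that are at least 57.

With k values at 57 or above and the rest at least 0, the sum is at least 0 + 57k.
Since the sum is 362, we need 57k ≤ 362, i.e. k ≤ 6.
k = 6 is achieved by 6 values at 57 and 5 at 0, total 342; add 20 to one value (staying below 57) to reach 362.

6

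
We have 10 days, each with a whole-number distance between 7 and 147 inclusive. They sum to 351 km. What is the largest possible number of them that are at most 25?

9

Suppose k of them are at most 25. Those contribute at most 25 each and the rest at most 147 each.
So the total is at most 25k + 147(10 − k) = 1470 − 122k. This must still be ≥ 351, so k ≤ 9.
k = 9 is achieved by 9 values at 25 and 1 at 147, total 372; lower one of the 147's by 21 (still > 25) to reach 351.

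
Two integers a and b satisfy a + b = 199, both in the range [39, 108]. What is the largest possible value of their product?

9900

ab = a(199 − a) is maximized when a is as near 199/2 as the bounds allow.
Taking a = 99 and b = 100 (both in [39, 108]) gives ab = 9900.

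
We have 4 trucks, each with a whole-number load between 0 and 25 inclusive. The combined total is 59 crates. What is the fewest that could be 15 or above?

1

If only k of them are at least 15, the other 4 − k are at most 14, so the total is at most k·25 + (4 − k)·14.
This must reach 59, so k·25 + (4 − k)·14 ≥ 59, giving k ≥ 1.
Exactly 1 works: 1 value at 25 and 3 at 14 total 67; lower one of the high values by 8 (still ≥ 15) to hit 59.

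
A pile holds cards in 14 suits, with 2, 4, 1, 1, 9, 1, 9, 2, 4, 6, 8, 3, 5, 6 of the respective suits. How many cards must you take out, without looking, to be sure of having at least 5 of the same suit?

In the worst case you take as many as possible of each suit without reaching 5: 2 + 4 + 1 + 1 + 4 + 1 + 4 + 2 + 4 + 4 + 4 + 3 + 4 + 4 = 42.
The next one must give 5 of some suit, so 42 + 1 = 43.

43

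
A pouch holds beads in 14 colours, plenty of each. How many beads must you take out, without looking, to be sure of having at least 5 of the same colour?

You could draw 4 of every colour without reaching 5 of any — 56 in all.
One more forces 5 of some colour, so 56 + 1 = 57.

57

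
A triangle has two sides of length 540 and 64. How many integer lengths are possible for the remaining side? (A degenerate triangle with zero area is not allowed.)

The triangle inequality gives |540 − 64| < c < 540 + 64, i.e. 476 < c < 604.
So c can be any integer from 477 to 603: 127 values.

127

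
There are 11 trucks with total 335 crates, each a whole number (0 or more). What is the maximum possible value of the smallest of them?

30

The 11 values sum to 335, so their minimum is at most ⌊335/11⌋ = 30.
Taking 6 copies of 30 and 5 copies of 31 gives exactly 335, so 30 is attained.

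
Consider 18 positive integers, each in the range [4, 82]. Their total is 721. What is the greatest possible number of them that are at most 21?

Suppose k of them are at most 21. Those contribute at most 21 each and the rest at most 82 each.
So the total is at most 21k + 82(18 − k) = 1476 − 61k. This must still be ≥ 721, so k ≤ 12.
k = 12 is achieved by 12 values at 21 and 6 at 82, total 744; lower one of the 82's by 23 (still > 21) to reach 721.

12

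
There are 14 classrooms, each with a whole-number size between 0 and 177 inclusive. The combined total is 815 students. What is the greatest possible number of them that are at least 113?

7

If k of the values are ≥ 113, the total is ≥ 113k + 0(14 − k).
Setting 113k + 0(14 − k) ≤ 815 gives 113k ≤ 815, so k ≤ 7.
k = 7 is achieved by 7 values at 113 and 7 at 0, total 791; add 24 to one value (staying below 113) to reach 815.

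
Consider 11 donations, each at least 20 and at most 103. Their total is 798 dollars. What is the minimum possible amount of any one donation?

To make one donation as small as possible, make the other 10 as large as possible.
The other 10 can take up 10 × 103 = 1030 ≥ 798 − 20, so one donation can sit at its floor of 20.
Achievable: one at 20 and the other 10 totalling 778, which fits since 10 × 20 ≤ 778 ≤ 10 × 103.

20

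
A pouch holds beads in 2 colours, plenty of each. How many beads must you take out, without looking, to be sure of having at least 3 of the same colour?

You could draw 2 of every colour without reaching 3 of any — 4 in all.
One more forces 3 of some colour, so 4 + 1 = 5.

5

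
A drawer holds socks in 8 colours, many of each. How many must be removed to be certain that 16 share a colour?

You could draw 15 of every colour without reaching 16 of any — 120 in all.
One more forces 16 of some colour, so 120 + 1 = 121.

121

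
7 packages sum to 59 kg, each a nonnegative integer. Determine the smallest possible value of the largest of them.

The average is 59/7 > 8, so not all 7 can be 8 or less; the largest is ≥ 9.
Equality holds with 3 values of 9 and 4 values of 8.

9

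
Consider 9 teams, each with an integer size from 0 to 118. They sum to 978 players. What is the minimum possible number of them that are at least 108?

Suppose at most 9 − j of them reach 108; then j values are ≤ 107 and the rest ≤ 118.
The total is then ≤ 107·j + 118·(9 − j) = 1062 − 11j. For this to be ≥ 978 we need j ≤ 7, so at least 9 − 7 = 2 must reach 108.
Exactly 2 works: 2 values at 118 and 7 at 107 total 985; lower one of the high values by 7 (still ≥ 108) to hit 978.

2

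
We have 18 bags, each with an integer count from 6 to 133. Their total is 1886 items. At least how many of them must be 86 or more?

8

Suppose at most 18 − j of them reach 86; then j values are ≤ 85 and the rest ≤ 133.
The total is then ≤ 85·j + 133·(18 − j) = 2394 − 48j. For this to be ≥ 1886 we need j ≤ 10, so at least 18 − 10 = 8 must reach 86.
Exactly 8 works: 8 values at 133 and 10 at 85 total 1914; lower one of the high values by 28 (still ≥ 86) to hit 1886.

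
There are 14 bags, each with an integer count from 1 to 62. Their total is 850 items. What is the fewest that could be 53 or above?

Suppose at most 14 − j of them reach 53; then j values are ≤ 52 and the rest ≤ 62.
The total is then ≤ 52·j + 62·(14 − j) = 868 − 10j. For this to be ≥ 850 we need j ≤ 1, so at least 14 − 1 = 13 must reach 53.
Exactly 13 works: 13 values at 62 and 1 at 52 total 858; lower one of the high values by 8 (still ≥ 53) to hit 850.

13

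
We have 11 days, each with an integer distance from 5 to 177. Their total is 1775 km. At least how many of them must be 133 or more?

Each value short of 133 is at most 132, costing at least 177 − 132 = 45 against the maximum total of 1947.
We can afford to lose at most 1947 − 1775 = 172, so at most ⌊172/45⌋ = 3 fall short, and at least 8 are ≥ 133.
Exactly 8 works: 8 values at 177 and 3 at 132 total 1812; lower one of the high values by 37 (still ≥ 133) to hit 1775.

8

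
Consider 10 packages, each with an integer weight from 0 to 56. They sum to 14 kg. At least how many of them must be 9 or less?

Let j be the number exceeding 9. Then the total is ≥ 10·j + 0·(10 − j) = 0 + 10j.
So 10j ≤ 14 and j ≤ 1; hence at least 10 − 1 = 9 are ≤ 9.
Exactly 9 works: 9 values at 0 and 1 at 10 total 10; raise one of the low values by 4 (still ≤ 9) to hit 14.

9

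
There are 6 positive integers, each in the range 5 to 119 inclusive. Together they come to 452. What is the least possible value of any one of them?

5

To make one integer as small as possible, make the other 5 as large as possible.
The other 5 can take up 5 × 119 = 595 ≥ 452 − 5, so one integer can sit at its floor of 5.
Achievable: one at 5 and the other 5 totalling 447, which fits since 5 × 5 ≤ 447 ≤ 5 × 119.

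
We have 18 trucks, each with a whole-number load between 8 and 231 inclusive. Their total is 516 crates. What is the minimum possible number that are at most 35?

Let j be the number exceeding 35. Then the total is ≥ 36·j + 8·(18 − j) = 144 + 28j.
So 28j ≤ 372 and j ≤ 13; hence at least 18 − 13 = 5 are ≤ 35.
Exactly 5 works: 5 values at 8 and 13 at 36 total 508; raise one of the low values by 8 (still ≤ 35) to hit 516.

5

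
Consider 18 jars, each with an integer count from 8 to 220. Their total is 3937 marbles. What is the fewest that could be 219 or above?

7

If only k of them are at least 219, the other 18 − k are at most 218, so the total is at most k·220 + (18 − k)·218.
This must reach 3937, so k·220 + (18 − k)·218 ≥ 3937, giving k ≥ 7.
Exactly 7 works: 7 values at 220 and 11 at 218 total 3938; lower one of the high values by 1 (still ≥ 219) to hit 3937.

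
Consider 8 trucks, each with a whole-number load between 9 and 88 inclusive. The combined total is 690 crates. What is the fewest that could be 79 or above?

7

Each value short of 79 is at most 78, costing at least 88 − 78 = 10 against the maximum total of 704.
We can afford to lose at most 704 − 690 = 14, so at most ⌊14/10⌋ = 1 fall short, and at least 7 are ≥ 79.
Exactly 7 works: 7 values at 88 and 1 at 78 total 694; lower one of the high values by 4 (still ≥ 79) to hit 690.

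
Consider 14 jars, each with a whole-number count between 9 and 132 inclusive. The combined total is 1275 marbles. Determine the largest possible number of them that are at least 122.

10

Suppose k of them are at least 122. Those contribute at least 122 each and the other 14 − k at least 9 each.
So the total is at least 122k + 9(14 − k) = 126 + 113k. This must be ≤ 1275, giving k ≤ 10.
k = 10 is achieved by 10 values at 122 and 4 at 9, total 1256; add 19 to one value (staying below 122) to reach 1275.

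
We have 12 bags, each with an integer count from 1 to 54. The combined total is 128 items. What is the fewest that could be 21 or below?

7

Each value above 21 is at least 22, contributing at least 22 − 1 = 21 above the floor 1.
The sum exceeds the floor total 12 by 116, so at most ⌊116/21⌋ = 5 exceed 21, and at least 7 are ≤ 21.
Exactly 7 works: 7 values at 1 and 5 at 22 total 117; raise one of the low values by 11 (still ≤ 21) to hit 128.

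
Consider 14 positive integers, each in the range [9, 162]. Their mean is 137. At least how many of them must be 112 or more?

8

The total is 14 × 137 = 1918.
If only k of them are at least 112, the other 14 − k are at most 111, so the total is at most k·162 + (14 − k)·111.
This must reach 1918, so k·162 + (14 − k)·111 ≥ 1918, giving k ≥ 8.
Exactly 8 works: 8 values at 162 and 6 at 111 total 1962; lower one of the high values by 44 (still ≥ 112) to hit 1918.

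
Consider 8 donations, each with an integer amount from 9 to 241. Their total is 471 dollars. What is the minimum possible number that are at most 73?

Let j be the number exceeding 73. Then the total is ≥ 74·j + 9·(8 − j) = 72 + 65j.
So 65j ≤ 399 and j ≤ 6; hence at least 8 − 6 = 2 are ≤ 73.
Exactly 2 works: 2 values at 9 and 6 at 74 total 462; raise one of the low values by 9 (still ≤ 73) to hit 471.

2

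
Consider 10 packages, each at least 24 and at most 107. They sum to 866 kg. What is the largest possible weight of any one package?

107

To make one package as large as possible, make the other 9 as small as possible.
The other 9 contribute at least 9 × 24 = 216, leaving at most 866 − 216 = 650.
But each package is capped at 107, so the maximum is 107.
Achievable: one at 107 and the other 9 totalling 759, which fits since 9 × 24 ≤ 759 ≤ 9 × 107.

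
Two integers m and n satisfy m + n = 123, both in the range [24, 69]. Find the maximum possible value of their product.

With m + n fixed, mn peaks when the two are closest together.
Taking m = 61 and n = 62 (both in [24, 69]) gives mn = 3782.

3782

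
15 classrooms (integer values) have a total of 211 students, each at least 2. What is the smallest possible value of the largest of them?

Some value must be at least ⌈211/15⌉ = 15, since 15 × 14 = 210 < 211.
Taking 14 copies of 14 and 1 copy of 15 gives exactly 211, so 15 is attained.

15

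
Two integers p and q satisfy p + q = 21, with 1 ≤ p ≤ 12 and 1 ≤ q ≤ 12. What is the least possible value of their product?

pq = p(21 − p) is concave in p, so over [9, 12] it is minimized at an endpoint.
At the endpoint p = 9, q = 21 − 9 = 12, so pq = 9 × 12 = 108.

108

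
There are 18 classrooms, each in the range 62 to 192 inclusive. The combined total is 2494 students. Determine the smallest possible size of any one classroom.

Minimizing one value means maximizing the remaining 17.
The other 17 can take up 17 × 192 = 3264 ≥ 2494 − 62, so one classroom can sit at its floor of 62.
Achievable: one at 62 and the other 17 totalling 2432, which fits since 17 × 62 ≤ 2432 ≤ 17 × 192.

62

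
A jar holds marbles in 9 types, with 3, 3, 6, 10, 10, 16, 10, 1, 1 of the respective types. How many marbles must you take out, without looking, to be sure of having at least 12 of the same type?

56

In the worst case you take as many as possible of each type without reaching 12: 3 + 3 + 6 + 10 + 10 + 11 + 10 + 1 + 1 = 55.
The next one must give 12 of some type, so 55 + 1 = 56.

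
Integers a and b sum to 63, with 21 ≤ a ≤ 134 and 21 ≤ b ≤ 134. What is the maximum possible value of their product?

992

ab = a(63 − a) is maximized when a is as near 63/2 as the bounds allow.
Taking a = 31 and b = 32 (both in [21, 134]) gives ab = 992.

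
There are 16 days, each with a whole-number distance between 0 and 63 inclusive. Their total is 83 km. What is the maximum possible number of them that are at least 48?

Suppose k of them are at least 48. Those contribute at least 48 each and the other 16 − k at least 0 each.
So the total is at least 48k + 0(16 − k) = 0 + 48k. This must be ≤ 83, giving k ≤ 1.
k = 1 is achieved by 1 value at 48 and 15 at 0, total 48; add 35 to one value (staying below 48) to reach 83.

1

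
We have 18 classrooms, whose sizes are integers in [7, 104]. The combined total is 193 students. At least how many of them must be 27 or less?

15

If only k of them are at most 27, the other 18 − k are at least 28, so the total is at least (18 − k)·28 + k·7.
This is ≤ 193, so (18 − k)·28 + 7k ≤ 193, which gives k ≥ 15.
Exactly 15 works: 15 values at 7 and 3 at 28 total 189; raise one of the low values by 4 (still ≤ 27) to hit 193.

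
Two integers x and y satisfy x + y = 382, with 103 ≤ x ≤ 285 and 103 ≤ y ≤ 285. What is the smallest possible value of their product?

For a fixed sum, xy is smallest when x and y are as far apart as possible.
The extreme feasible split is x = 103, y = 279, giving xy = 28737.

28737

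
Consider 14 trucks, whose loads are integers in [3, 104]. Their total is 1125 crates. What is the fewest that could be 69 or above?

5

Suppose at most 14 − j of them reach 69; then j values are ≤ 68 and the rest ≤ 104.
The total is then ≤ 68·j + 104·(14 − j) = 1456 − 36j. For this to be ≥ 1125 we need j ≤ 9, so at least 14 − 9 = 5 must reach 69.
Exactly 5 works: 5 values at 104 and 9 at 68 total 1132; lower one of the high values by 7 (still ≥ 69) to hit 1125.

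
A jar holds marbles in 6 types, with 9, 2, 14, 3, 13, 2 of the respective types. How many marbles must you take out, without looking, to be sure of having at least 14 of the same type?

In the worst case you take as many as possible of each type without reaching 14: 9 + 2 + 13 + 3 + 13 + 2 = 42.
The next one must give 14 of some type, so 42 + 1 = 43.

43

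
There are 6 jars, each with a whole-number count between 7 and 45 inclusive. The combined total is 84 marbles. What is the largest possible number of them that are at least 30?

1

If k of the values are ≥ 30, the total is ≥ 30k + 7(6 − k).
Setting 30k + 7(6 − k) ≤ 84 gives 23k ≤ 42, so k ≤ 1.
k = 1 is achieved by 1 value at 30 and 5 at 7, total 65; add 19 to one value (staying below 30) to reach 84.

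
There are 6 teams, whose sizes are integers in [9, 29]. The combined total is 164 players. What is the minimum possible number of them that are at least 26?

Suppose at most 6 − j of them reach 26; then j values are ≤ 25 and the rest ≤ 29.
The total is then ≤ 25·j + 29·(6 − j) = 174 − 4j. For this to be ≥ 164 we need j ≤ 2, so at least 6 − 2 = 4 must reach 26.
Exactly 4 works: 4 values at 29 and 2 at 25 total 166; lower one of the high values by 2 (still ≥ 26) to hit 164.

4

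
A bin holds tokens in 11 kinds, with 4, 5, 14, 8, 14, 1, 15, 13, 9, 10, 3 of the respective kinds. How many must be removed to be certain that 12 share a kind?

85

In the worst case you take as many as possible of each kind without reaching 12: 4 + 5 + 11 + 8 + 11 + 1 + 11 + 11 + 9 + 10 + 3 = 84.
The next one must give 12 of some kind, so 84 + 1 = 85.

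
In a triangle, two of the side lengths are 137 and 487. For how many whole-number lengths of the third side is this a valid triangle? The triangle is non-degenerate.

273

The triangle inequality gives |137 − 487| < c < 137 + 487, i.e. 350 < c < 624.
So c can be any integer from 351 to 623: 273 values.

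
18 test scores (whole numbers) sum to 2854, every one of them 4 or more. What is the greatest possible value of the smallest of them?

The average is 2854/18 < 159, so some value is ≤ 158.
Taking 8 copies of 158 and 10 copies of 159 gives exactly 2854, so 158 is attained.

158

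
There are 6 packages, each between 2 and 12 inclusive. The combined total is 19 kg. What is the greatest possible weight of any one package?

To make one package as large as possible, make the other 5 as small as possible.
The other 5 contribute at least 5 × 2 = 10, leaving at most 19 − 10 = 9.
Since 9 ≤ 12, this is achievable: one at 9 and 5 at 2.

9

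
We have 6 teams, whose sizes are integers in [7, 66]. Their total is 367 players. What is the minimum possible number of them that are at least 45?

Suppose at most 6 − j of them reach 45; then j values are ≤ 44 and the rest ≤ 66.
The total is then ≤ 44·j + 66·(6 − j) = 396 − 22j. For this to be ≥ 367 we need j ≤ 1, so at least 6 − 1 = 5 must reach 45.
Exactly 5 works: 5 values at 66 and 1 at 44 total 374; lower one of the high values by 7 (still ≥ 45) to hit 367.

5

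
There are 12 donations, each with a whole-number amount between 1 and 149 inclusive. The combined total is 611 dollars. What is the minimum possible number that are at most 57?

If only k of them are at most 57, the other 12 − k are at least 58, so the total is at least (12 − k)·58 + k·1.
This is ≤ 611, so (12 − k)·58 + 1k ≤ 611, which gives k ≥ 2.
Exactly 2 works: 2 values at 1 and 10 at 58 total 582; raise one of the low values by 29 (still ≤ 57) to hit 611.

2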